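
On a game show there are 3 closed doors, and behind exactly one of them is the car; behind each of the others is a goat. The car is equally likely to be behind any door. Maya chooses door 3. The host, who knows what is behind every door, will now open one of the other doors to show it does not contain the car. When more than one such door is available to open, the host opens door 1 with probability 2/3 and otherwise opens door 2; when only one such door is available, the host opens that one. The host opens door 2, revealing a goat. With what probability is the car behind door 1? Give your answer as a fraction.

Consider each possible location of the car in turn.
If it is behind door 1 (prior 1/3): only door 2 is available, probability 1; weight (1/3)·1 = 1/3.
If it is behind door 2 (prior 1/3): the host opened door 2, so this case is ruled out; weight (1/3)·0 = 0.
If it is behind door 3 (prior 1/3): door 1 is available but not opened, probability 1/3; weight (1/3)·(1/3) = 1/9.
The weights sum to 4/9.
So P(the car behind door 1 | the host opened door 2) = (1/3) / (4/9) = 3/4.

3/4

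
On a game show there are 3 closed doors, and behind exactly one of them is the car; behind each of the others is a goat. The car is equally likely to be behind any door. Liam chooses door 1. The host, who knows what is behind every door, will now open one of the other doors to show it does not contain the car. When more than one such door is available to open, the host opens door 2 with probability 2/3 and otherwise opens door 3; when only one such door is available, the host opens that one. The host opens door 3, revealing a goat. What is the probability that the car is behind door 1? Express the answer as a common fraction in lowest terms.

Apply Bayes' rule, conditioning on where the car actually is.
If it is behind door 1 (prior 1/3): door 2 is available but not opened, probability 1/3; weight (1/3)·(1/3) = 1/9.
If it is behind door 2 (prior 1/3): only door 3 is available, probability 1; weight (1/3)·1 = 1/3.
If it is behind door 3 (prior 1/3): the host opened door 3, so this case is ruled out; weight (1/3)·0 = 0.
The weights sum to 4/9.
So P(the car behind door 1 | the host opened door 3) = (1/9) / (4/9) = 1/4.

1/4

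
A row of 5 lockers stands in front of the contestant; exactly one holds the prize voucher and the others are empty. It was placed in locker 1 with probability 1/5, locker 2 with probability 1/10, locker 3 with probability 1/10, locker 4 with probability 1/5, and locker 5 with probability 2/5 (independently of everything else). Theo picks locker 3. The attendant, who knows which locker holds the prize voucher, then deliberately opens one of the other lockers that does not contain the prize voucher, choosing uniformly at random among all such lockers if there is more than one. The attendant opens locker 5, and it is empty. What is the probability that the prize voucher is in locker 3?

3/23

Consider each possible location of the prize voucher in turn.
If it is in either of lockers 1 and 4 (prior 1/5 each): the attendant has 3 equally likely choices, so probability 1/3; weight (1/5)·(1/3) = 1/15 each.
If it is in locker 2 (prior 1/10): the attendant has 3 equally likely choices, so probability 1/3; weight (1/10)·(1/3) = 1/30.
If it is in locker 3 (prior 1/10): the attendant has 4 equally likely choices, so probability 1/4; weight (1/10)·(1/4) = 1/40.
If it is in locker 5 (prior 2/5): the attendant opened locker 5, so this case is ruled out; weight (2/5)·0 = 0.
The weights sum to 23/120.
So P(the prize voucher in locker 3 | the attendant opened locker 5) = (1/40) / (23/120) = 3/23.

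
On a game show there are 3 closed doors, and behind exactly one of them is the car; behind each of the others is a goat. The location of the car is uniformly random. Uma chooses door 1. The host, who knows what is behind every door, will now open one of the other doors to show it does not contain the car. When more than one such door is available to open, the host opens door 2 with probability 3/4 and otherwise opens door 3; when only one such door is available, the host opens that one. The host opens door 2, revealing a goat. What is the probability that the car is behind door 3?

Condition on the true location of the car.
If it is behind door 1 (prior 1/3): door 2 is available, opened with probability 3/4; weight (1/3)·(3/4) = 1/4.
If it is behind door 2 (prior 1/3): the host opened door 2, so this case is ruled out; weight (1/3)·0 = 0.
If it is behind door 3 (prior 1/3): only door 2 is available, probability 1; weight (1/3)·1 = 1/3.
The weights sum to 7/12.
So P(the car behind door 3 | the host opened door 2) = (1/3) / (7/12) = 4/7.

4/7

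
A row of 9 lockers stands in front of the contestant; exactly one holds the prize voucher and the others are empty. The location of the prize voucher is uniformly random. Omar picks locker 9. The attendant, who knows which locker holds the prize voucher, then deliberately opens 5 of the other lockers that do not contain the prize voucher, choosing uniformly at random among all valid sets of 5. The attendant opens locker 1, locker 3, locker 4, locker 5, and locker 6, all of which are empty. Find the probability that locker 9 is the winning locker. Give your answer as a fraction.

Consider each possible location of the prize voucher in turn.
If it is in any of lockers 1, 3, 4, 5, and 6 (prior 1/9 each): that locker was opened and seen not to hold the prize — ruled out; weight (1/9)·0 = 0 each.
If it is in any of lockers 2, 7, and 8 (prior 1/9 each): the attendant has 21 equally likely choices, so probability 1/21; weight (1/9)·(1/21) = 1/189 each.
If it is in locker 9 (prior 1/9): the attendant has 56 equally likely choices, so probability 1/56; weight (1/9)·(1/56) = 1/504.
The weights sum to 1/56.
So P(the prize voucher in locker 9 | the attendant opened locker 1, locker 3, locker 4, locker 5, and locker 6) = (1/504) / (1/56) = 1/9.

1/9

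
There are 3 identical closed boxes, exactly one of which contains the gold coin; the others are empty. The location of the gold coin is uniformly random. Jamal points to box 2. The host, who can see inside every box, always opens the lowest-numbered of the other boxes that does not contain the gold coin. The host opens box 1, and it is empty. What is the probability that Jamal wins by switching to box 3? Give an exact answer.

Apply Bayes' rule, conditioning on where the gold coin actually is.
If it is in box 1 (prior 1/3): the host opened box 1, so this case is ruled out; weight (1/3)·0 = 0.
If it is in either of boxes 2 and 3 (prior 1/3 each): box 1 is the lowest-numbered option available, probability 1; weight (1/3)·1 = 1/3 each.
The weights sum to 2/3.
So P(the gold coin in box 3 | the host opened box 1) = (1/3) / (2/3) = 1/2.

1/2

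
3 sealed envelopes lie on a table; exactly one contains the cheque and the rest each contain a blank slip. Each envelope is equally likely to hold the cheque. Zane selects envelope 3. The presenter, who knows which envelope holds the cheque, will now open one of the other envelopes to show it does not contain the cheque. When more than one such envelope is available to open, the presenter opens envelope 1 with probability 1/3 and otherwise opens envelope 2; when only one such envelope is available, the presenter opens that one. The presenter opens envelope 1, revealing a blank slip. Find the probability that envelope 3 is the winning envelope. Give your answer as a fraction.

1/4

Consider each possible location of the cheque in turn.
If it is in envelope 1 (prior 1/3): the presenter opened envelope 1, so this case is ruled out; weight (1/3)·0 = 0.
If it is in envelope 2 (prior 1/3): only envelope 1 is available, probability 1; weight (1/3)·1 = 1/3.
If it is in envelope 3 (prior 1/3): envelope 1 is available, opened with probability 1/3; weight (1/3)·(1/3) = 1/9.
The weights sum to 4/9.
So P(the cheque in envelope 3 | the presenter opened envelope 1) = (1/9) / (4/9) = 1/4.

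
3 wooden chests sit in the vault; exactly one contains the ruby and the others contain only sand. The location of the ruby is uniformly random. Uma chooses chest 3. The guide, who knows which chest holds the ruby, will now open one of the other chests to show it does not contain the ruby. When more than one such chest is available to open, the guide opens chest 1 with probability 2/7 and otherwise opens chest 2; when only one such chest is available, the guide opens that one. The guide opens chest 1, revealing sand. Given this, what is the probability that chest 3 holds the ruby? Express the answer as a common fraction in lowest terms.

Condition on the true location of the ruby.
If it is in chest 1 (prior 1/3): the guide opened chest 1, so this case is ruled out; weight (1/3)·0 = 0.
If it is in chest 2 (prior 1/3): only chest 1 is available, probability 1; weight (1/3)·1 = 1/3.
If it is in chest 3 (prior 1/3): chest 1 is available, opened with probability 2/7; weight (1/3)·(2/7) = 2/21.
The weights sum to 3/7.
So P(the ruby in chest 3 | the guide opened chest 1) = (2/21) / (3/7) = 2/9.

2/9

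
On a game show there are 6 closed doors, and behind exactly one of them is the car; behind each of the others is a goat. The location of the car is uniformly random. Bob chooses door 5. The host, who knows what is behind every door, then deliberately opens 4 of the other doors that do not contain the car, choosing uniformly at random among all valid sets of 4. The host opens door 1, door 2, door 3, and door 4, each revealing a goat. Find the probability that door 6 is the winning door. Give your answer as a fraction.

5/6

Consider each possible location of the car in turn.
If it is behind any of doors 1, 2, 3, and 4 (prior 1/6 each): that door was opened and seen not to hold the prize — ruled out; weight (1/6)·0 = 0 each.
If it is behind door 5 (prior 1/6): the host has 5 equally likely choices, so probability 1/5; weight (1/6)·(1/5) = 1/30.
If it is behind door 6 (prior 1/6): the host has no choice, probability 1; weight (1/6)·1 = 1/6.
The weights sum to 1/5.
So P(the car behind door 6 | the host opened door 1, door 2, door 3, and door 4) = (1/6) / (1/5) = 5/6.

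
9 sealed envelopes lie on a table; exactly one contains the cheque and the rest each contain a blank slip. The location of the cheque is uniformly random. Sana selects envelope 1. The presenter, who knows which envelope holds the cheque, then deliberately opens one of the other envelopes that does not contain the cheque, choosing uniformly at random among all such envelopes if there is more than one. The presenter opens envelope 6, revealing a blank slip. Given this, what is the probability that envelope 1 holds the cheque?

1/9

Apply Bayes' rule, conditioning on where the cheque actually is.
If it is in envelope 1 (prior 1/9): the presenter has 8 equally likely choices, so probability 1/8; weight (1/9)·(1/8) = 1/72.
If it is in any of envelopes 2, 3, 4, 5, 7, 8, and 9 (prior 1/9 each): the presenter has 7 equally likely choices, so probability 1/7; weight (1/9)·(1/7) = 1/63 each.
If it is in envelope 6 (prior 1/9): the presenter opened envelope 6, so this case is ruled out; weight (1/9)·0 = 0.
The weights sum to 1/8.
So P(the cheque in envelope 1 | the presenter opened envelope 6) = (1/72) / (1/8) = 1/9.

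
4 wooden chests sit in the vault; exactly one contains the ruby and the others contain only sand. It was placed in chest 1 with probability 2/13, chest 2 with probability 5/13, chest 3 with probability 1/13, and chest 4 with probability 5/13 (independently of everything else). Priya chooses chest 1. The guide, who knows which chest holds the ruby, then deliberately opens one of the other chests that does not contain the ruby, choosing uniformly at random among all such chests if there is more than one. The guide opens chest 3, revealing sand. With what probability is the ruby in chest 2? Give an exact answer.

15/34

Apply Bayes' rule, conditioning on where the ruby actually is.
If it is in chest 1 (prior 2/13): the guide has 3 equally likely choices, so probability 1/3; weight (2/13)·(1/3) = 2/39.
If it is in either of chests 2 and 4 (prior 5/13 each): the guide has 2 equally likely choices, so probability 1/2; weight (5/13)·(1/2) = 5/26 each.
If it is in chest 3 (prior 1/13): the guide opened chest 3, so this case is ruled out; weight (1/13)·0 = 0.
The weights sum to 17/39.
So P(the ruby in chest 2 | the guide opened chest 3) = (5/26) / (17/39) = 15/34.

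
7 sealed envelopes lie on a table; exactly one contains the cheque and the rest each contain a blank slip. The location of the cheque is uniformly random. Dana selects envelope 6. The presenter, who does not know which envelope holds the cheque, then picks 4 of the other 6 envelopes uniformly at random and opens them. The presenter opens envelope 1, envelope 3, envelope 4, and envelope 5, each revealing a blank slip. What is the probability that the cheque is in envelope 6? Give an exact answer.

1/3

Consider each possible location of the cheque in turn.
If it is in any of envelopes 1, 3, 4, and 5 (prior 1/7 each): that envelope was opened and seen not to hold the prize — ruled out; weight (1/7)·0 = 0 each.
If it is in any of envelopes 2, 6, and 7 (prior 1/7 each): the presenter picks exactly this set with probability 1/15 regardless, and none is the prize; weight (1/7)·(1/15) = 1/105 each.
The weights sum to 1/35.
So P(the cheque in envelope 6 | the presenter opened envelope 1, envelope 3, envelope 4, and envelope 5) = (1/105) / (1/35) = 1/3.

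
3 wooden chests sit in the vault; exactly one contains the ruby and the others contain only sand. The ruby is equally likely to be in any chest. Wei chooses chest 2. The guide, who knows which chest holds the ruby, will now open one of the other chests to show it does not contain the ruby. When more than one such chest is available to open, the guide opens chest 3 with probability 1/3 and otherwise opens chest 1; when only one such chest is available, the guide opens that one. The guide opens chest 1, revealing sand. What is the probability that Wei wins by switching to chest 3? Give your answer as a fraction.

Condition on the true location of the ruby.
If it is in chest 1 (prior 1/3): the guide opened chest 1, so this case is ruled out; weight (1/3)·0 = 0.
If it is in chest 2 (prior 1/3): chest 3 is available but not opened, probability 2/3; weight (1/3)·(2/3) = 2/9.
If it is in chest 3 (prior 1/3): only chest 1 is available, probability 1; weight (1/3)·1 = 1/3.
The weights sum to 5/9.
So P(the ruby in chest 3 | the guide opened chest 1) = (1/3) / (5/9) = 3/5.

3/5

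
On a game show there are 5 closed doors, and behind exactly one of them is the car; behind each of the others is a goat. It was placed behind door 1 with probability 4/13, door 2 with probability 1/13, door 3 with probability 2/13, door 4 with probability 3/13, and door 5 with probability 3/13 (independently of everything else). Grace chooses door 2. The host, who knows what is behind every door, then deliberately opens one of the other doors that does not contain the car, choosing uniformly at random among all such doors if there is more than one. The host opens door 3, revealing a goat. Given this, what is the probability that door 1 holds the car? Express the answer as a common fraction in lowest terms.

Consider each possible location of the car in turn.
If it is behind door 1 (prior 4/13): the host has 3 equally likely choices, so probability 1/3; weight (4/13)·(1/3) = 4/39.
If it is behind door 2 (prior 1/13): the host has 4 equally likely choices, so probability 1/4; weight (1/13)·(1/4) = 1/52.
If it is behind door 3 (prior 2/13): the host opened door 3, so this case is ruled out; weight (2/13)·0 = 0.
If it is behind either of doors 4 and 5 (prior 3/13 each): the host has 3 equally likely choices, so probability 1/3; weight (3/13)·(1/3) = 1/13 each.
The weights sum to 43/156.
So P(the car behind door 1 | the host opened door 3) = (4/39) / (43/156) = 16/43.

16/43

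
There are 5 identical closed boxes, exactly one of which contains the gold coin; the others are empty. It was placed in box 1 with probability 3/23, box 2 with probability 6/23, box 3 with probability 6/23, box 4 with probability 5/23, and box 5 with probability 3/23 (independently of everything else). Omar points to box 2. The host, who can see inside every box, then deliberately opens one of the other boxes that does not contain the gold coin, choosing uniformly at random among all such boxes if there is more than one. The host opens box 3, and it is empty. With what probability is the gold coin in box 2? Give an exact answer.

Consider each possible location of the gold coin in turn.
If it is in either of boxes 1 and 5 (prior 3/23 each): the host has 3 equally likely choices, so probability 1/3; weight (3/23)·(1/3) = 1/23 each.
If it is in box 2 (prior 6/23): the host has 4 equally likely choices, so probability 1/4; weight (6/23)·(1/4) = 3/46.
If it is in box 3 (prior 6/23): the host opened box 3, so this case is ruled out; weight (6/23)·0 = 0.
If it is in box 4 (prior 5/23): the host has 3 equally likely choices, so probability 1/3; weight (5/23)·(1/3) = 5/69.
The weights sum to 31/138.
So P(the gold coin in box 2 | the host opened box 3) = (3/46) / (31/138) = 9/31.

9/31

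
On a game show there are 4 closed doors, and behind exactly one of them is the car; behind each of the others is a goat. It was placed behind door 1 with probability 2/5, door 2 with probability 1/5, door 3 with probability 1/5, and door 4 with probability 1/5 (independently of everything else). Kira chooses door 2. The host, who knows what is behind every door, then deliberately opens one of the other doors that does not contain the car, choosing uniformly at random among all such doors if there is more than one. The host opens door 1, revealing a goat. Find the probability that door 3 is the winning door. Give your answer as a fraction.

Condition on the true location of the car.
If it is behind door 1 (prior 2/5): the host opened door 1, so this case is ruled out; weight (2/5)·0 = 0.
If it is behind door 2 (prior 1/5): the host has 3 equally likely choices, so probability 1/3; weight (1/5)·(1/3) = 1/15.
If it is behind either of doors 3 and 4 (prior 1/5 each): the host has 2 equally likely choices, so probability 1/2; weight (1/5)·(1/2) = 1/10 each.
The weights sum to 4/15.
So P(the car behind door 3 | the host opened door 1) = (1/10) / (4/15) = 3/8.

3/8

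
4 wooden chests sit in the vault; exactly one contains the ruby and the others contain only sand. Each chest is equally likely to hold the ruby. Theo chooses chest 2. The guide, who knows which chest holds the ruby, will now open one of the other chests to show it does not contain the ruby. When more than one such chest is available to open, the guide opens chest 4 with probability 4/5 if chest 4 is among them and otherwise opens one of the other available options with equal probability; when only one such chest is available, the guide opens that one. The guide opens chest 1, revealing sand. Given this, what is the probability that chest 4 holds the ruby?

5/8

Apply Bayes' rule, conditioning on where the ruby actually is.
If it is in chest 1 (prior 1/4): the guide opened chest 1, so this case is ruled out; weight (1/4)·0 = 0.
If it is in chest 2 (prior 1/4): chest 4 is available but not opened; chest 1 gets probability (1 − 4/5)/2 = 1/10; weight (1/4)·(1/10) = 1/40.
If it is in chest 3 (prior 1/4): chest 4 is available but not opened, probability 1/5; weight (1/4)·(1/5) = 1/20.
If it is in chest 4 (prior 1/4): chest 4 holds the prize so is unavailable; the guide chooses uniformly among the 2 others, probability 1/2; weight (1/4)·(1/2) = 1/8.
The weights sum to 1/5.
So P(the ruby in chest 4 | the guide opened chest 1) = (1/8) / (1/5) = 5/8.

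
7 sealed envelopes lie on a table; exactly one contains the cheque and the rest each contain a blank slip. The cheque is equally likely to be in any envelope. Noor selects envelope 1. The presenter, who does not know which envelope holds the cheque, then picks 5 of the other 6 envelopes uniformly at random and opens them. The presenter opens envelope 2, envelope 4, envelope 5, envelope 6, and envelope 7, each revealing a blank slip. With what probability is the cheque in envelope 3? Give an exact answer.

Condition on the true location of the cheque.
If it is in either of envelopes 1 and 3 (prior 1/7 each): the presenter picks exactly this set with probability 1/6 regardless, and none is the prize; weight (1/7)·(1/6) = 1/42 each.
If it is in any of envelopes 2, 4, 5, 6, and 7 (prior 1/7 each): that envelope was opened and seen not to hold the prize — ruled out; weight (1/7)·0 = 0 each.
The weights sum to 1/21.
So P(the cheque in envelope 3 | the presenter opened envelope 2, envelope 4, envelope 5, envelope 6, and envelope 7) = (1/42) / (1/21) = 1/2.

1/2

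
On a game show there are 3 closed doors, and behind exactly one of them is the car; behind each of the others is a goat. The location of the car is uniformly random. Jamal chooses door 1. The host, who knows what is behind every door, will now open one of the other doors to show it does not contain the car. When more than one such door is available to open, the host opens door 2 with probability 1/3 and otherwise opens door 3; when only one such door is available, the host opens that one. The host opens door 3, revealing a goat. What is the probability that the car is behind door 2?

3/5

Consider each possible location of the car in turn.
If it is behind door 1 (prior 1/3): door 2 is available but not opened, probability 2/3; weight (1/3)·(2/3) = 2/9.
If it is behind door 2 (prior 1/3): only door 3 is available, probability 1; weight (1/3)·1 = 1/3.
If it is behind door 3 (prior 1/3): the host opened door 3, so this case is ruled out; weight (1/3)·0 = 0.
The weights sum to 5/9.
So P(the car behind door 2 | the host opened door 3) = (1/3) / (5/9) = 3/5.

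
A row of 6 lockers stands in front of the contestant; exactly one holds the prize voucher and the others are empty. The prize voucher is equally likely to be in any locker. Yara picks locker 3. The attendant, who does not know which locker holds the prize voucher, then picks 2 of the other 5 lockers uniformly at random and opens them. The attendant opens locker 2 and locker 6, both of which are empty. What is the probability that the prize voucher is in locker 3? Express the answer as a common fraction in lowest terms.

1/4

Condition on the true location of the prize voucher.
If it is in any of lockers 1, 3, 4, and 5 (prior 1/6 each): the attendant picks exactly this set with probability 1/10 regardless, and none is the prize; weight (1/6)·(1/10) = 1/60 each.
If it is in either of lockers 2 and 6 (prior 1/6 each): that locker was opened and seen not to hold the prize — ruled out; weight (1/6)·0 = 0 each.
The weights sum to 1/15.
So P(the prize voucher in locker 3 | the attendant opened locker 2 and locker 6) = (1/60) / (1/15) = 1/4.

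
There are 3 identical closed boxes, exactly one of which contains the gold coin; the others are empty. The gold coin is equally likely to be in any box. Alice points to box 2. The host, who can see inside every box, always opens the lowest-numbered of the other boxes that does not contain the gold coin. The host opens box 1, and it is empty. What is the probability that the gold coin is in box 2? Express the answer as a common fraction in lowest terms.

Apply Bayes' rule, conditioning on where the gold coin actually is.
If it is in box 1 (prior 1/3): the host opened box 1, so this case is ruled out; weight (1/3)·0 = 0.
If it is in either of boxes 2 and 3 (prior 1/3 each): box 1 is the lowest-numbered option available, probability 1; weight (1/3)·1 = 1/3 each.
The weights sum to 2/3.
So P(the gold coin in box 2 | the host opened box 1) = (1/3) / (2/3) = 1/2.

1/2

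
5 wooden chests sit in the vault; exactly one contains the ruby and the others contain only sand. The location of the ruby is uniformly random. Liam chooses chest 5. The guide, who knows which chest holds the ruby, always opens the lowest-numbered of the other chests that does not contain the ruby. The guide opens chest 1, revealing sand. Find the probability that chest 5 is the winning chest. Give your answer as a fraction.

1/4

Consider each possible location of the ruby in turn.
If it is in chest 1 (prior 1/5): the guide opened chest 1, so this case is ruled out; weight (1/5)·0 = 0.
If it is in any of chests 2, 3, 4, and 5 (prior 1/5 each): chest 1 is the lowest-numbered option available, probability 1; weight (1/5)·1 = 1/5 each.
The weights sum to 4/5.
So P(the ruby in chest 5 | the guide opened chest 1) = (1/5) / (4/5) = 1/4.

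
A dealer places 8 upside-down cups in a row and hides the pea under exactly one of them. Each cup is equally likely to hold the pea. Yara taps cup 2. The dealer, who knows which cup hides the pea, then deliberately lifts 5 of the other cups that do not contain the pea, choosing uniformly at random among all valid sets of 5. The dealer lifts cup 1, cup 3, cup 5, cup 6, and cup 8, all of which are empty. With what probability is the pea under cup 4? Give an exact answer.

Consider each possible location of the pea in turn.
If it is under any of cups 1, 3, 5, 6, and 8 (prior 1/8 each): that cup was opened and seen not to hold the prize — ruled out; weight (1/8)·0 = 0 each.
If it is under cup 2 (prior 1/8): the dealer has 21 equally likely choices, so probability 1/21; weight (1/8)·(1/21) = 1/168.
If it is under either of cups 4 and 7 (prior 1/8 each): the dealer has 6 equally likely choices, so probability 1/6; weight (1/8)·(1/6) = 1/48 each.
The weights sum to 1/21.
So P(the pea under cup 4 | the dealer opened cup 1, cup 3, cup 5, cup 6, and cup 8) = (1/48) / (1/21) = 7/16.

7/16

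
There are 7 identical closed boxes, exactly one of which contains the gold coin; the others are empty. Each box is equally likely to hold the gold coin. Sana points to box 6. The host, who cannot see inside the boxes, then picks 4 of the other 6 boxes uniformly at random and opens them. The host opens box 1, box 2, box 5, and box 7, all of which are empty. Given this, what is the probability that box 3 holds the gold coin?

1/3

Condition on the true location of the gold coin.
If it is in any of boxes 1, 2, 5, and 7 (prior 1/7 each): that box was opened and seen not to hold the prize — ruled out; weight (1/7)·0 = 0 each.
If it is in any of boxes 3, 4, and 6 (prior 1/7 each): the host picks exactly this set with probability 1/15 regardless, and none is the prize; weight (1/7)·(1/15) = 1/105 each.
The weights sum to 1/35.
So P(the gold coin in box 3 | the host opened box 1, box 2, box 5, and box 7) = (1/105) / (1/35) = 1/3.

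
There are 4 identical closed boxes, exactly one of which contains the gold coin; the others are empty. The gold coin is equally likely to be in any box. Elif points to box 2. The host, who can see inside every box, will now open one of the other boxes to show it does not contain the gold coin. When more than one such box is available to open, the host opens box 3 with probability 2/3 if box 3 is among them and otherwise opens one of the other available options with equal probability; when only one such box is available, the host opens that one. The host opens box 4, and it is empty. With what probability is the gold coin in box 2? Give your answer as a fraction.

Consider each possible location of the gold coin in turn.
If it is in box 1 (prior 1/4): box 3 is available but not opened, probability 1/3; weight (1/4)·(1/3) = 1/12.
If it is in box 2 (prior 1/4): box 3 is available but not opened; box 4 gets probability (1 − 2/3)/2 = 1/6; weight (1/4)·(1/6) = 1/24.
If it is in box 3 (prior 1/4): box 3 holds the prize so is unavailable; the host chooses uniformly among the 2 others, probability 1/2; weight (1/4)·(1/2) = 1/8.
If it is in box 4 (prior 1/4): the host opened box 4, so this case is ruled out; weight (1/4)·0 = 0.
The weights sum to 1/4.
So P(the gold coin in box 2 | the host opened box 4) = (1/24) / (1/4) = 1/6.

1/6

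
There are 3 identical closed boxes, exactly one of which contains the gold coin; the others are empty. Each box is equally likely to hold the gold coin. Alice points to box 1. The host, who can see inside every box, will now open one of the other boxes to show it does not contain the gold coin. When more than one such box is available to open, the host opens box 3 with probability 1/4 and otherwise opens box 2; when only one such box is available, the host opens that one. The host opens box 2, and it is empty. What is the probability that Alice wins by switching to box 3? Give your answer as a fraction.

4/7

Condition on the true location of the gold coin.
If it is in box 1 (prior 1/3): box 3 is available but not opened, probability 3/4; weight (1/3)·(3/4) = 1/4.
If it is in box 2 (prior 1/3): the host opened box 2, so this case is ruled out; weight (1/3)·0 = 0.
If it is in box 3 (prior 1/3): only box 2 is available, probability 1; weight (1/3)·1 = 1/3.
The weights sum to 7/12.
So P(the gold coin in box 3 | the host opened box 2) = (1/3) / (7/12) = 4/7.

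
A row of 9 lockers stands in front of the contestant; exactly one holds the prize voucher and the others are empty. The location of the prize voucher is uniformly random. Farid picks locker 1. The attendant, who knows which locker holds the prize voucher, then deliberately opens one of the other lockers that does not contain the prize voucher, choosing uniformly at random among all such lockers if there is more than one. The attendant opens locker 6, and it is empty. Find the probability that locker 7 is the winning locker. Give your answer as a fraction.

8/63

Apply Bayes' rule, conditioning on where the prize voucher actually is.
If it is in locker 1 (prior 1/9): the attendant has 8 equally likely choices, so probability 1/8; weight (1/9)·(1/8) = 1/72.
If it is in any of lockers 2, 3, 4, 5, 7, 8, and 9 (prior 1/9 each): the attendant has 7 equally likely choices, so probability 1/7; weight (1/9)·(1/7) = 1/63 each.
If it is in locker 6 (prior 1/9): the attendant opened locker 6, so this case is ruled out; weight (1/9)·0 = 0.
The weights sum to 1/8.
So P(the prize voucher in locker 7 | the attendant opened locker 6) = (1/63) / (1/8) = 8/63.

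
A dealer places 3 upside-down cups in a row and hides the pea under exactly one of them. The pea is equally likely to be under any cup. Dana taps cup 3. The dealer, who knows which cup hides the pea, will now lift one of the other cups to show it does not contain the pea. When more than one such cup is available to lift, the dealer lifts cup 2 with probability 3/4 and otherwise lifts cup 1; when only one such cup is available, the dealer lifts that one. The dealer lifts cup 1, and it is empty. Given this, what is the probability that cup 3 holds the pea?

1/5

Condition on the true location of the pea.
If it is under cup 1 (prior 1/3): the dealer opened cup 1, so this case is ruled out; weight (1/3)·0 = 0.
If it is under cup 2 (prior 1/3): only cup 1 is available, probability 1; weight (1/3)·1 = 1/3.
If it is under cup 3 (prior 1/3): cup 2 is available but not opened, probability 1/4; weight (1/3)·(1/4) = 1/12.
The weights sum to 5/12.
So P(the pea under cup 3 | the dealer opened cup 1) = (1/12) / (5/12) = 1/5.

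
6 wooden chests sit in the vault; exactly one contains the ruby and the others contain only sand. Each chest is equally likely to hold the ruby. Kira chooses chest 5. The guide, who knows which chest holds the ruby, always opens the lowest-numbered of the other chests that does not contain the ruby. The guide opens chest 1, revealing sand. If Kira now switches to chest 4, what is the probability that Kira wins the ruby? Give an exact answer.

Apply Bayes' rule, conditioning on where the ruby actually is.
If it is in chest 1 (prior 1/6): the guide opened chest 1, so this case is ruled out; weight (1/6)·0 = 0.
If it is in any of chests 2, 3, 4, 5, and 6 (prior 1/6 each): chest 1 is the lowest-numbered option available, probability 1; weight (1/6)·1 = 1/6 each.
The weights sum to 5/6.
So P(the ruby in chest 4 | the guide opened chest 1) = (1/6) / (5/6) = 1/5.

1/5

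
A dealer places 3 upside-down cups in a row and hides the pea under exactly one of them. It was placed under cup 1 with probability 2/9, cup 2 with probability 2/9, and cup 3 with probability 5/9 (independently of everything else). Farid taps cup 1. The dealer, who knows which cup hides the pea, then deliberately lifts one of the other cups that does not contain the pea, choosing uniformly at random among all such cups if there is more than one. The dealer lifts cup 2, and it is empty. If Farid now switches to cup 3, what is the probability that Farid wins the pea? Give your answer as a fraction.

Condition on the true location of the pea.
If it is under cup 1 (prior 2/9): the dealer has 2 equally likely choices, so probability 1/2; weight (2/9)·(1/2) = 1/9.
If it is under cup 2 (prior 2/9): the dealer opened cup 2, so this case is ruled out; weight (2/9)·0 = 0.
If it is under cup 3 (prior 5/9): the dealer has no choice, probability 1; weight (5/9)·1 = 5/9.
The weights sum to 2/3.
So P(the pea under cup 3 | the dealer opened cup 2) = (5/9) / (2/3) = 5/6.

5/6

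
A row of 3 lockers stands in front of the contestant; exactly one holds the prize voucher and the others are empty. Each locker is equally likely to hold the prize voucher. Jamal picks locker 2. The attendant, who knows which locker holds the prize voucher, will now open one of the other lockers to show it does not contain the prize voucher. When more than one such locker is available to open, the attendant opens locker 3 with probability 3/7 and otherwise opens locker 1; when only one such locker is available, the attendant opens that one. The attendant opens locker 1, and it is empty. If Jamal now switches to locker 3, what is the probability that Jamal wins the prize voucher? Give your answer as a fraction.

7/11

Apply Bayes' rule, conditioning on where the prize voucher actually is.
If it is in locker 1 (prior 1/3): the attendant opened locker 1, so this case is ruled out; weight (1/3)·0 = 0.
If it is in locker 2 (prior 1/3): locker 3 is available but not opened, probability 4/7; weight (1/3)·(4/7) = 4/21.
If it is in locker 3 (prior 1/3): only locker 1 is available, probability 1; weight (1/3)·1 = 1/3.
The weights sum to 11/21.
So P(the prize voucher in locker 3 | the attendant opened locker 1) = (1/3) / (11/21) = 7/11.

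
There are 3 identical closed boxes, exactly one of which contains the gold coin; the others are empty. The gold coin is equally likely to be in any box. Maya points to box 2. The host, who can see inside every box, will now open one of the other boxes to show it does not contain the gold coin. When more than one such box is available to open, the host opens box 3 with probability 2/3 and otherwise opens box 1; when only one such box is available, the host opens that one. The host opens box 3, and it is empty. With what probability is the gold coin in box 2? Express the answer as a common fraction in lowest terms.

Consider each possible location of the gold coin in turn.
If it is in box 1 (prior 1/3): only box 3 is available, probability 1; weight (1/3)·1 = 1/3.
If it is in box 2 (prior 1/3): box 3 is available, opened with probability 2/3; weight (1/3)·(2/3) = 2/9.
If it is in box 3 (prior 1/3): the host opened box 3, so this case is ruled out; weight (1/3)·0 = 0.
The weights sum to 5/9.
So P(the gold coin in box 2 | the host opened box 3) = (2/9) / (5/9) = 2/5.

2/5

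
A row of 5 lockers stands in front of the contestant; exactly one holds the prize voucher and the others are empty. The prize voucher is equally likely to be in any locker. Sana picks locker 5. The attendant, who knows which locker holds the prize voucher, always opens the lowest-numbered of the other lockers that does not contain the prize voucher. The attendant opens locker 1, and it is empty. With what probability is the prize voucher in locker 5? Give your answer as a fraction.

Condition on the true location of the prize voucher.
If it is in locker 1 (prior 1/5): the attendant opened locker 1, so this case is ruled out; weight (1/5)·0 = 0.
If it is in any of lockers 2, 3, 4, and 5 (prior 1/5 each): locker 1 is the lowest-numbered option available, probability 1; weight (1/5)·1 = 1/5 each.
The weights sum to 4/5.
So P(the prize voucher in locker 5 | the attendant opened locker 1) = (1/5) / (4/5) = 1/4.

1/4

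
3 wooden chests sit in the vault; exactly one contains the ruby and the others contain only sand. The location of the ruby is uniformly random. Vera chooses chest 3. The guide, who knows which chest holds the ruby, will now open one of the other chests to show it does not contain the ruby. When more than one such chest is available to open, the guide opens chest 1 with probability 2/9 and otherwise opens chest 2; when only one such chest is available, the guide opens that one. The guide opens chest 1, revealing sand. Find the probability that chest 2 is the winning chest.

Apply Bayes' rule, conditioning on where the ruby actually is.
If it is in chest 1 (prior 1/3): the guide opened chest 1, so this case is ruled out; weight (1/3)·0 = 0.
If it is in chest 2 (prior 1/3): only chest 1 is available, probability 1; weight (1/3)·1 = 1/3.
If it is in chest 3 (prior 1/3): chest 1 is available, opened with probability 2/9; weight (1/3)·(2/9) = 2/27.
The weights sum to 11/27.
So P(the ruby in chest 2 | the guide opened chest 1) = (1/3) / (11/27) = 9/11.

9/11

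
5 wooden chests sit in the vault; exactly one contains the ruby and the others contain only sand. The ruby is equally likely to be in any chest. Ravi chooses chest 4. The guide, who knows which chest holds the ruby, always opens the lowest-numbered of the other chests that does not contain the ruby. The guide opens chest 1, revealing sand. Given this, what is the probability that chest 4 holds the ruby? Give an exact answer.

Condition on the true location of the ruby.
If it is in chest 1 (prior 1/5): the guide opened chest 1, so this case is ruled out; weight (1/5)·0 = 0.
If it is in any of chests 2, 3, 4, and 5 (prior 1/5 each): chest 1 is the lowest-numbered option available, probability 1; weight (1/5)·1 = 1/5 each.
The weights sum to 4/5.
So P(the ruby in chest 4 | the guide opened chest 1) = (1/5) / (4/5) = 1/4.

1/4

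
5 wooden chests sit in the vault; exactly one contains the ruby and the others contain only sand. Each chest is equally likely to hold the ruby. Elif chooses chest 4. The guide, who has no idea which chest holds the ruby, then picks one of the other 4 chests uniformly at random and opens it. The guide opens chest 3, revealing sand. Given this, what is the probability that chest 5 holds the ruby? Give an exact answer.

Consider each possible location of the ruby in turn.
If it is in any of chests 1, 2, 4, and 5 (prior 1/5 each): the guide picks chest 3 with probability 1/4 regardless, and it is not the prize; weight (1/5)·(1/4) = 1/20 each.
If it is in chest 3 (prior 1/5): the guide opened chest 3, so this case is ruled out; weight (1/5)·0 = 0.
The weights sum to 1/5.
So P(the ruby in chest 5 | the guide opened chest 3) = (1/20) / (1/5) = 1/4.

1/4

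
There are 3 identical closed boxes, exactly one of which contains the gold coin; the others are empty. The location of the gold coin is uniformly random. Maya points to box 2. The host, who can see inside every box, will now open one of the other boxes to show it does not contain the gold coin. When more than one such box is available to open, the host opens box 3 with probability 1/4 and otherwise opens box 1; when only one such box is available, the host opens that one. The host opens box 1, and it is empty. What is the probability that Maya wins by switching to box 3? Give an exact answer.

Apply Bayes' rule, conditioning on where the gold coin actually is.
If it is in box 1 (prior 1/3): the host opened box 1, so this case is ruled out; weight (1/3)·0 = 0.
If it is in box 2 (prior 1/3): box 3 is available but not opened, probability 3/4; weight (1/3)·(3/4) = 1/4.
If it is in box 3 (prior 1/3): only box 1 is available, probability 1; weight (1/3)·1 = 1/3.
The weights sum to 7/12.
So P(the gold coin in box 3 | the host opened box 1) = (1/3) / (7/12) = 4/7.

4/7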